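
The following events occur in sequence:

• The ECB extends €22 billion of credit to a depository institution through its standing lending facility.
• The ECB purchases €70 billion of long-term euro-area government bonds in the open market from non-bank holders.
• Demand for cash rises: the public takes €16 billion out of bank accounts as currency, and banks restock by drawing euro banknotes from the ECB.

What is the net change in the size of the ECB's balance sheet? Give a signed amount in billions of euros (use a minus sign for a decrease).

ECB balance sheet:
  Assets:      Securities +€70B, Loans to banks +€22B
  Liabilities: Bank reserves +€76B, Currency in circulation +€16B
Commercial banking system:
  Assets:      Reserves at CB +€76B
  Liabilities: Checkable deposits +€54B, Borrowings from CB +€22B
Change in total ECB assets = +€92 billion.

+€92 billion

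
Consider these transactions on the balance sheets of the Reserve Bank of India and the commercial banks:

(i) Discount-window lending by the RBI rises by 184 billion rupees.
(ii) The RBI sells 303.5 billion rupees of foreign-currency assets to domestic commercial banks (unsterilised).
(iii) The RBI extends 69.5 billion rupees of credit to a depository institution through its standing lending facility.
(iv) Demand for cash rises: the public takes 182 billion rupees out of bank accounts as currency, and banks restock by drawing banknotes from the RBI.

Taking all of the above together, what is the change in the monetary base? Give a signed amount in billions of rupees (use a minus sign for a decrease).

Discount-window loan 184 billion rupees: RBI balance sheet expands → +184B.
FX sale 303.5 billion rupees: RBI balance sheet contracts → −303.5B.
Discount-window loan 69.5 billion rupees: RBI balance sheet expands → +69.5B.
Currency withdrawal 182 billion rupees: just a shift between currency and reserves — both are base money → 0.
Net: 184 − 303.5 + 69.5 + 0 = -50 billion.

-50 billion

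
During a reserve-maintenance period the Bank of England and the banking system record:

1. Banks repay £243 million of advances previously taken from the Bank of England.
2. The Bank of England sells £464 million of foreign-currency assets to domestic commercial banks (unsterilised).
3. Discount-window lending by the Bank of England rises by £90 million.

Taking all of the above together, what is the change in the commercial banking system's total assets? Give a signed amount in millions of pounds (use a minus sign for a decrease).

Discount-window repayment £243 million: bank balance sheets shrink → −£243M.
FX sale £464 million: just an asset swap on bank balance sheets → 0.
Discount-window loan £90 million: bank balance sheets expand → +£90M.
Net: −243 + 0 + 90 = -£153 million.

-£153 million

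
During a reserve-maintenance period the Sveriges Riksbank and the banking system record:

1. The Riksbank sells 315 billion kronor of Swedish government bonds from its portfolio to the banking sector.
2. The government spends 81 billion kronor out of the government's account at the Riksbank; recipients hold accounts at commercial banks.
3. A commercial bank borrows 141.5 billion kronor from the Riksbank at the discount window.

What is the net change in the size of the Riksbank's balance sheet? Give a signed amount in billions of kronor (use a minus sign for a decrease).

OMO sale (to banks) 315 billion kronor: a Riksbank asset is shed → −315B.
Government spending 81 billion kronor: only the composition of liabilities changes → 0.
Discount-window loan 141.5 billion kronor: a Riksbank asset is acquired → +141.5B.
Net: −315 + 0 + 141.5 = -173.5 billion.

-173.5 billion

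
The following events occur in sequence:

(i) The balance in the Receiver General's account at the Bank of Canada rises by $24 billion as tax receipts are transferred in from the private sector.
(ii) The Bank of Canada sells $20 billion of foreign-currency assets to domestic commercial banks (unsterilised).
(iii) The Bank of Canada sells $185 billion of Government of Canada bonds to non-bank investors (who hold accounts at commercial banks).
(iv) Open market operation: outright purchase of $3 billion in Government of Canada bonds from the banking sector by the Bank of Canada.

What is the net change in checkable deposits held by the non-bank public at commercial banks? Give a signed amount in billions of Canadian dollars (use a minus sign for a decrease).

Government account inflow $24 billion: non-bank counterparties' bank balances fall → −$24B.
FX sale $20 billion: the counterparty is a bank, so public deposits are unchanged → 0.
Asset sale (to non-banks) $185 billion: non-bank counterparties' bank balances fall → −$185B.
OMO purchase (from banks) $3 billion: the counterparty is a bank, so public deposits are unchanged → 0.
Net: −24 + 0 − 185 + 0 = -$209 billion.

-$209 billion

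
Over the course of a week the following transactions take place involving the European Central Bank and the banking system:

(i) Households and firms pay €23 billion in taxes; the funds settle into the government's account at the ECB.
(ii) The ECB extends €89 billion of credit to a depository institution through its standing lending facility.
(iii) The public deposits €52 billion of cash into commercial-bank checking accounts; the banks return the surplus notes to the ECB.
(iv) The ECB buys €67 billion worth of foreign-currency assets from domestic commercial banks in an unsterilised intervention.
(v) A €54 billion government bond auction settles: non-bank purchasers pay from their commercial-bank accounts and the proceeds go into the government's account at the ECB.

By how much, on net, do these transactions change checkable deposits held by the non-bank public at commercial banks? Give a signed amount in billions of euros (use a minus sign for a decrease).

-€25 billion

ECB balance sheet:
  Assets:      Loans to banks +€89B, Foreign assets +€67B
  Liabilities: Bank reserves +€131B, Currency in circulation −€52B, Government deposits +€77B
Commercial banking system:
  Assets:      Reserves at CB +€131B, Foreign assets −€67B
  Liabilities: Checkable deposits −€25B, Borrowings from CB +€89B
So the change in checkable deposits held by the non-bank public at commercial banks is -€25 billion.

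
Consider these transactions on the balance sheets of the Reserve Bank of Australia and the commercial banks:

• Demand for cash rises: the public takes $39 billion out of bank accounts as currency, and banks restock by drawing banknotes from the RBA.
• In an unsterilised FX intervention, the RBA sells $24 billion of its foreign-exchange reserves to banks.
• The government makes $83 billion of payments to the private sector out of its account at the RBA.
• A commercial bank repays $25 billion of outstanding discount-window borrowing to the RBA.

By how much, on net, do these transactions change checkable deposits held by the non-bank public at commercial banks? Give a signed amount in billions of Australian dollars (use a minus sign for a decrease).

Currency withdrawal $39 billion: non-bank counterparties' bank balances fall → −$39B.
FX sale $24 billion: the counterparty is a bank, so public deposits are unchanged → 0.
Government spending $83 billion: non-bank counterparties' bank balances rise → +$83B.
Discount-window repayment $25 billion: the counterparty is a bank, so public deposits are unchanged → 0.
Net: −39 + 0 + 83 + 0 = +$44 billion.

+$44 billion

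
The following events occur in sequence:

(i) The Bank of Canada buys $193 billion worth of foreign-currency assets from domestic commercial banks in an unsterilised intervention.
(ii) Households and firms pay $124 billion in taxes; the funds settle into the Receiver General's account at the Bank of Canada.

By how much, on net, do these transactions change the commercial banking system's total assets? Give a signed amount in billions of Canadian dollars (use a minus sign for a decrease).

FX purchase $193 billion: just an asset swap on bank balance sheets → 0.
Government account inflow $124 billion: bank balance sheets shrink → −$124B.
Net: 0 − 124 = -$124 billion.

-$124 billion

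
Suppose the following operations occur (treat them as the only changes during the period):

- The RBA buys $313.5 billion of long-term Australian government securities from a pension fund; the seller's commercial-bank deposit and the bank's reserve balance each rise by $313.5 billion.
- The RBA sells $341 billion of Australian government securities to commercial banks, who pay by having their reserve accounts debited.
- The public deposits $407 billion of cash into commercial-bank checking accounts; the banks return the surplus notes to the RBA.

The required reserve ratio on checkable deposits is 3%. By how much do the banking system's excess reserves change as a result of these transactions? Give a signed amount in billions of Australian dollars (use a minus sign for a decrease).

Asset purchase (from non-banks) $313.5 billion: reserves +$313.5B, deposits +$313.5B.
OMO sale (to banks) $341 billion: reserves −$341B, deposits 0.
Currency deposit $407 billion: reserves +$407B, deposits +$407B.
Totals: Δreserves = +$379.5B, Δdeposits = +$720.5B.
Δrequired reserves = 3% × +$720.5B = +$21.615B.
Δexcess reserves = Δreserves − Δrequired = +$379.5B − (+$21.615B) = +$357.885 billion.

+$357.885 billion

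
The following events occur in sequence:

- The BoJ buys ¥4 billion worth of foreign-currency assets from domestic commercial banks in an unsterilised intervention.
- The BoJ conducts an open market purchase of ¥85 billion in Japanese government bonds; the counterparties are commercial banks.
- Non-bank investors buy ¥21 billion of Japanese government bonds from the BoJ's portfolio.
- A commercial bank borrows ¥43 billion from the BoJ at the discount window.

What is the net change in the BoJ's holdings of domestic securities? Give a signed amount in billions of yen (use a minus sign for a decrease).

+¥64 billion

FX purchase ¥4 billion: the BoJ's securities portfolio is untouched → 0.
OMO purchase (from banks) ¥85 billion: securities added to the BoJ's portfolio → +¥85B.
Asset sale (to non-banks) ¥21 billion: securities removed from the BoJ's portfolio → −¥21B.
Discount-window loan ¥43 billion: the BoJ's securities portfolio is untouched → 0.
Net: 0 + 85 − 21 + 0 = +¥64 billion.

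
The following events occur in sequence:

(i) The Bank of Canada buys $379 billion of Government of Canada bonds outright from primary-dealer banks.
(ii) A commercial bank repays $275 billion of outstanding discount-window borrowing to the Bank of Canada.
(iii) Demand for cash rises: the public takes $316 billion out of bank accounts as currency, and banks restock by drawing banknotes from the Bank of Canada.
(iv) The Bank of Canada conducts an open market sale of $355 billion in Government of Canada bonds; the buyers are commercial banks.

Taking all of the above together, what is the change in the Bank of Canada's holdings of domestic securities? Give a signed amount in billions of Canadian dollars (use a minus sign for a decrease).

Bank of Canada balance sheet:
  Assets:      Securities +$24B, Loans to banks −$275B
  Liabilities: Bank reserves −$567B, Currency in circulation +$316B
So the change in the Bank of Canada's holdings of domestic securities is +$24 billion.

+$24 billion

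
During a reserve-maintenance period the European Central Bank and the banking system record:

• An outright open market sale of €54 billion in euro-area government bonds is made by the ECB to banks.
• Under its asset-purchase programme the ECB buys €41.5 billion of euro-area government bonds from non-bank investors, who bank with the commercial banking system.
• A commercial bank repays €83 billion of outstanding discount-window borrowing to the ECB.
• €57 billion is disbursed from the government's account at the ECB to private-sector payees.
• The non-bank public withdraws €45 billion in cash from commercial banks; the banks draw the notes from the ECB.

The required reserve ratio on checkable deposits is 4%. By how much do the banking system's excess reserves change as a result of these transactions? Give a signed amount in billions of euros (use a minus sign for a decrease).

OMO sale (to banks) €54 billion: reserves −€54B, deposits 0.
Asset purchase (from non-banks) €41.5 billion: reserves +€41.5B, deposits +€41.5B.
Discount-window repayment €83 billion: reserves −€83B, deposits 0.
Government spending €57 billion: reserves +€57B, deposits +€57B.
Currency withdrawal €45 billion: reserves −€45B, deposits −€45B.
Totals: Δreserves = −€83.5B, Δdeposits = +€53.5B.
Δrequired reserves = 4% × +€53.5B = +€2.14B.
Δexcess reserves = Δreserves − Δrequired = −€83.5B − (+€2.14B) = -€85.64 billion.

-€85.64 billion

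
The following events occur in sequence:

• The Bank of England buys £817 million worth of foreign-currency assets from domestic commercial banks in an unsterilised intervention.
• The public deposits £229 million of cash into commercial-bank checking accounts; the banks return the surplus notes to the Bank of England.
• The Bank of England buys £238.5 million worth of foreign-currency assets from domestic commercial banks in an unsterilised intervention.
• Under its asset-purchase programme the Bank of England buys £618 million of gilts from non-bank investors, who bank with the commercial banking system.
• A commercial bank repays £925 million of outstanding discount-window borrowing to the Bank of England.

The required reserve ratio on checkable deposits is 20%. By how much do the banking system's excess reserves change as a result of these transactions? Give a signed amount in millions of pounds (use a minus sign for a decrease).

+£808.1 million

FX purchase £817 million: reserves +£817M, deposits 0.
Currency deposit £229 million: reserves +£229M, deposits +£229M.
FX purchase £238.5 million: reserves +£238.5M, deposits 0.
Asset purchase (from non-banks) £618 million: reserves +£618M, deposits +£618M.
Discount-window repayment £925 million: reserves −£925M, deposits 0.
Totals: Δreserves = +£977.5M, Δdeposits = +£847M.
Δrequired reserves = 20% × +£847M = +£169.4M.
Δexcess reserves = Δreserves − Δrequired = +£977.5M − (+£169.4M) = +£808.1 million.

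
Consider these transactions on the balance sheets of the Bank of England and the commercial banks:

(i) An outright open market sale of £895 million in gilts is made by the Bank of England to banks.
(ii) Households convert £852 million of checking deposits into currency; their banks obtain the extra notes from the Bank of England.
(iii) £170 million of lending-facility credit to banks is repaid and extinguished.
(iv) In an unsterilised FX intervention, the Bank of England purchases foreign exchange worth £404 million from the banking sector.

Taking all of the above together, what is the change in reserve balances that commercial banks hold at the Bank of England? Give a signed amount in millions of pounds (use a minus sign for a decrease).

Bank of England balance sheet:
  Assets:      Securities −£895M, Loans to banks −£170M, Foreign assets +£404M
  Liabilities: Bank reserves −£1513M, Currency in circulation +£852M
So the change in reserve balances that commercial banks hold at the Bank of England is -£1513 million.

-£1513 million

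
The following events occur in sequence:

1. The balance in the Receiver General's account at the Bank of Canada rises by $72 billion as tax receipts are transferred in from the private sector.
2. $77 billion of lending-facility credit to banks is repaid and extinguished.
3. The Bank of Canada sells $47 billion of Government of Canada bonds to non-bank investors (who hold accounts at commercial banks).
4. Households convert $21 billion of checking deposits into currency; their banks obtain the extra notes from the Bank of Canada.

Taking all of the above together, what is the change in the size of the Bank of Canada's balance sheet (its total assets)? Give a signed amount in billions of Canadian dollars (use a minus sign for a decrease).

Bank of Canada balance sheet:
  Assets:      Securities −$47B, Loans to banks −$77B
  Liabilities: Bank reserves −$217B, Currency in circulation +$21B, Government deposits +$72B
Change in total Bank of Canada assets = -$124 billion.

-$124 billion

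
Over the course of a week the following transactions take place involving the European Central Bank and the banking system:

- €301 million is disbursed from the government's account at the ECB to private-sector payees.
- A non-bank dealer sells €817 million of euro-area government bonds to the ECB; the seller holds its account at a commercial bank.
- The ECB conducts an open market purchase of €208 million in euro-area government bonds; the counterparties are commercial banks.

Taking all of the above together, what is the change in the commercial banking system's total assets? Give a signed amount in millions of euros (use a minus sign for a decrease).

+€1118 million

ECB balance sheet:
  Assets:      Securities +€1025M
  Liabilities: Bank reserves +€1326M, Government deposits −€301M
Commercial banking system:
  Assets:      Reserves at CB +€1326M, Securities −€208M
  Liabilities: Checkable deposits +€1118M
Change in total bank assets = +€1118 million.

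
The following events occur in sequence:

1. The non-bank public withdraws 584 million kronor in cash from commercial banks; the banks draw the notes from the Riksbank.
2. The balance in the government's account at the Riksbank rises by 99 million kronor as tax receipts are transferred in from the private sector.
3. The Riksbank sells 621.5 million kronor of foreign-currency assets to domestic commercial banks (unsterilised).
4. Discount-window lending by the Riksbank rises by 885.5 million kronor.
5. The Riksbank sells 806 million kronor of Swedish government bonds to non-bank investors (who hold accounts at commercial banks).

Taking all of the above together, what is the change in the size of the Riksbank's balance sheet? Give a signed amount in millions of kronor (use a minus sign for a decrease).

Riksbank balance sheet:
  Assets:      Securities −806M, Loans to banks +885.5M, Foreign assets −621.5M
  Liabilities: Bank reserves −1225M, Currency in circulation +584M, Government deposits +99M
Change in total Riksbank assets = -542 million.

-542 million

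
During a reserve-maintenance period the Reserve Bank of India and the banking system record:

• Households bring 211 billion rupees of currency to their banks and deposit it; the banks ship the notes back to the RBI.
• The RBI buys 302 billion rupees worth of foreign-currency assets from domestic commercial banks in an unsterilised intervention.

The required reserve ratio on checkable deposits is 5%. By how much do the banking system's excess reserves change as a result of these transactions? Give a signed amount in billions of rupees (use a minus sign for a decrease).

Currency deposit 211 billion rupees: reserves +211B, deposits +211B.
FX purchase 302 billion rupees: reserves +302B, deposits 0.
Totals: Δreserves = +513B, Δdeposits = +211B.
Δrequired reserves = 5% × +211B = +10.55B.
Δexcess reserves = Δreserves − Δrequired = +513B − (+10.55B) = +502.45 billion.

+502.45 billion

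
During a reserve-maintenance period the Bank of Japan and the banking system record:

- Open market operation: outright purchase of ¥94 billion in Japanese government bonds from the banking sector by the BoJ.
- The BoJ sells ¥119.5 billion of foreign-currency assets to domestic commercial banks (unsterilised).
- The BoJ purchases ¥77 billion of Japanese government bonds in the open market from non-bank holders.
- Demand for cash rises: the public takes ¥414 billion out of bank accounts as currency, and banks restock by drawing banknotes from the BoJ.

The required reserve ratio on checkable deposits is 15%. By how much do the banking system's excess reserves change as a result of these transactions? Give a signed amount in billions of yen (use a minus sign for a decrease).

OMO purchase (from banks) ¥94 billion: reserves +¥94B, deposits 0.
FX sale ¥119.5 billion: reserves −¥119.5B, deposits 0.
Asset purchase (from non-banks) ¥77 billion: reserves +¥77B, deposits +¥77B.
Currency withdrawal ¥414 billion: reserves −¥414B, deposits −¥414B.
Totals: Δreserves = −¥362.5B, Δdeposits = −¥337B.
Δrequired reserves = 15% × −¥337B = −¥50.55B.
Δexcess reserves = Δreserves − Δrequired = −¥362.5B − (−¥50.55B) = -¥311.95 billion.

-¥311.95 billion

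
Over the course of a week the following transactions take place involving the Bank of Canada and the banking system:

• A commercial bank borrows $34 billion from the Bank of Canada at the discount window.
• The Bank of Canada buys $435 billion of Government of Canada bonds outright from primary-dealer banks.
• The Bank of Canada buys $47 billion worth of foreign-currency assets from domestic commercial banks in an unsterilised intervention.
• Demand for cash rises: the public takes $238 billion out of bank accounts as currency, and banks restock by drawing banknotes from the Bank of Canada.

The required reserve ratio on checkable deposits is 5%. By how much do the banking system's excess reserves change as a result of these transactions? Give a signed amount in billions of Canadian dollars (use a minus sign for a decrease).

+$289.9 billion

Discount-window loan $34 billion: reserves +$34B, deposits 0.
OMO purchase (from banks) $435 billion: reserves +$435B, deposits 0.
FX purchase $47 billion: reserves +$47B, deposits 0.
Currency withdrawal $238 billion: reserves −$238B, deposits −$238B.
Totals: Δreserves = +$278B, Δdeposits = −$238B.
Δrequired reserves = 5% × −$238B = −$11.9B.
Δexcess reserves = Δreserves − Δrequired = +$278B − (−$11.9B) = +$289.9 billion.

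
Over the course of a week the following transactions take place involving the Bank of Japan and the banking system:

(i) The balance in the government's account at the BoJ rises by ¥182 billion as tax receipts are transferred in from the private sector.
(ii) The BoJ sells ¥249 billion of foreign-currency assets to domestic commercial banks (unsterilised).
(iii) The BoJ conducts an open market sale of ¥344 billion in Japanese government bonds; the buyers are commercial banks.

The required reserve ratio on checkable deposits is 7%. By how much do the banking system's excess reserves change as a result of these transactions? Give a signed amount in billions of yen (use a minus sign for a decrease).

Government account inflow ¥182 billion: reserves −¥182B, deposits −¥182B.
FX sale ¥249 billion: reserves −¥249B, deposits 0.
OMO sale (to banks) ¥344 billion: reserves −¥344B, deposits 0.
Totals: Δreserves = −¥775B, Δdeposits = −¥182B.
Δrequired reserves = 7% × −¥182B = −¥12.74B.
Δexcess reserves = Δreserves − Δrequired = −¥775B − (−¥12.74B) = -¥762.26 billion.

-¥762.26 billion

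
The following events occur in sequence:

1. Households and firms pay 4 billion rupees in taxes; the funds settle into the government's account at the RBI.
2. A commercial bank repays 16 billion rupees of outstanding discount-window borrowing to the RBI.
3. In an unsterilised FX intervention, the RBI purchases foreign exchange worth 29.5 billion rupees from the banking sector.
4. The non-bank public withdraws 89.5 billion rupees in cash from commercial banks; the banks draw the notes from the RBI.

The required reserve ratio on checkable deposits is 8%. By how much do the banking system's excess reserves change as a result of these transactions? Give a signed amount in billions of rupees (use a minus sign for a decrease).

Government account inflow 4 billion rupees: reserves −4B, deposits −4B.
Discount-window repayment 16 billion rupees: reserves −16B, deposits 0.
FX purchase 29.5 billion rupees: reserves +29.5B, deposits 0.
Currency withdrawal 89.5 billion rupees: reserves −89.5B, deposits −89.5B.
Totals: Δreserves = −80B, Δdeposits = −93.5B.
Δrequired reserves = 8% × −93.5B = −7.48B.
Δexcess reserves = Δreserves − Δrequired = −80B − (−7.48B) = -72.52 billion.

-72.52 billion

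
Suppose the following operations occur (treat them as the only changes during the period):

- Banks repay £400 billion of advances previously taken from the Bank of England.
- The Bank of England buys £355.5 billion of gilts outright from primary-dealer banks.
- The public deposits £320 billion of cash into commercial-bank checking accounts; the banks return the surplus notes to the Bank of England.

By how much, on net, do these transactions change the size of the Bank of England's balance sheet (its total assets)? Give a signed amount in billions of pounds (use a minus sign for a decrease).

-£44.5 billion

Discount-window repayment £400 billion: a Bank of England asset is shed → −£400B.
OMO purchase (from banks) £355.5 billion: a Bank of England asset is acquired → +£355.5B.
Currency deposit £320 billion: only the composition of liabilities changes → 0.
Net: −400 + 355.5 + 0 = -£44.5 billion.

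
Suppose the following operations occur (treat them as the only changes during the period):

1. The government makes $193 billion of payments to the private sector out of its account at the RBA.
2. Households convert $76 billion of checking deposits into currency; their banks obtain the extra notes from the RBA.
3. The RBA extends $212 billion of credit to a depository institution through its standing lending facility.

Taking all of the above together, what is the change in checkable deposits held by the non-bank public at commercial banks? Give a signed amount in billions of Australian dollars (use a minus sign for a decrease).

+$117 billion

Government spending $193 billion: non-bank counterparties' bank balances rise → +$193B.
Currency withdrawal $76 billion: non-bank counterparties' bank balances fall → −$76B.
Discount-window loan $212 billion: the counterparty is a bank, so public deposits are unchanged → 0.
Net: 193 − 76 + 0 = +$117 billion.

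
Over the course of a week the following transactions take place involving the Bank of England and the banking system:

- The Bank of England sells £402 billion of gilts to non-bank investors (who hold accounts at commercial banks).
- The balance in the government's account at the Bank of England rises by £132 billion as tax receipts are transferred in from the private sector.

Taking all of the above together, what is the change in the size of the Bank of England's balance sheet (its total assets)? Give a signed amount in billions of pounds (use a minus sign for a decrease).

Bank of England balance sheet:
  Assets:      Securities −£402B
  Liabilities: Bank reserves −£534B, Government deposits +£132B
Change in total Bank of England assets = -£402 billion.

-£402 billion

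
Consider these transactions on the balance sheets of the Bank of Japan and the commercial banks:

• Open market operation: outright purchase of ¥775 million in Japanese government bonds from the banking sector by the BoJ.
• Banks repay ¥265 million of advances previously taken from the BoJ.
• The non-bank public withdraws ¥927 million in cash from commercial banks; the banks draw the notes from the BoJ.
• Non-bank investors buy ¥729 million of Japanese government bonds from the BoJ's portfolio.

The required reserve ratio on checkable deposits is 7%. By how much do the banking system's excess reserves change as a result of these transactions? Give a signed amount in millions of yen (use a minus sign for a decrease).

OMO purchase (from banks) ¥775 million: reserves +¥775M, deposits 0.
Discount-window repayment ¥265 million: reserves −¥265M, deposits 0.
Currency withdrawal ¥927 million: reserves −¥927M, deposits −¥927M.
Asset sale (to non-banks) ¥729 million: reserves −¥729M, deposits −¥729M.
Totals: Δreserves = −¥1146M, Δdeposits = −¥1656M.
Δrequired reserves = 7% × −¥1656M = −¥115.92M.
Δexcess reserves = Δreserves − Δrequired = −¥1146M − (−¥115.92M) = -¥1030.08 million.

-¥1030.08 million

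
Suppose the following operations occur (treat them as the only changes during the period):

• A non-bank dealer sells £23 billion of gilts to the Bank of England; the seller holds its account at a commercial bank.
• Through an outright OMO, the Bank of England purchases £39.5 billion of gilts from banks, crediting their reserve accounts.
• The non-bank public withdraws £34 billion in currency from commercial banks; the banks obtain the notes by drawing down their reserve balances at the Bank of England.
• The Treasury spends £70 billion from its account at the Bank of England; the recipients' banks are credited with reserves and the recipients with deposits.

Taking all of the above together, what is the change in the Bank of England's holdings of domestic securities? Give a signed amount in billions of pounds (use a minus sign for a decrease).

+£62.5 billion

Bank of England balance sheet:
  Assets:      Securities +£62.5B
  Liabilities: Bank reserves +£98.5B, Currency in circulation +£34B, Government deposits −£70B
Commercial banking system:
  Assets:      Reserves at CB +£98.5B, Securities −£39.5B
  Liabilities: Checkable deposits +£59B
So the change in the Bank of England's holdings of domestic securities is +£62.5 billion.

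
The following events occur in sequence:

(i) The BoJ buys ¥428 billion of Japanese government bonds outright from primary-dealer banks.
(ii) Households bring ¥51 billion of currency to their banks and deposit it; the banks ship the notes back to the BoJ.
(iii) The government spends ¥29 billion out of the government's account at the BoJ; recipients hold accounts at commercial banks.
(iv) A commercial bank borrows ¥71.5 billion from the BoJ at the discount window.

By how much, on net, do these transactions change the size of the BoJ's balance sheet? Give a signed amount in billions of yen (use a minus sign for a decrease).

+¥499.5 billion

OMO purchase (from banks) ¥428 billion: a BoJ asset is acquired → +¥428B.
Currency deposit ¥51 billion: only the composition of liabilities changes → 0.
Government spending ¥29 billion: only the composition of liabilities changes → 0.
Discount-window loan ¥71.5 billion: a BoJ asset is acquired → +¥71.5B.
Net: 428 + 0 + 0 + 71.5 = +¥499.5 billion.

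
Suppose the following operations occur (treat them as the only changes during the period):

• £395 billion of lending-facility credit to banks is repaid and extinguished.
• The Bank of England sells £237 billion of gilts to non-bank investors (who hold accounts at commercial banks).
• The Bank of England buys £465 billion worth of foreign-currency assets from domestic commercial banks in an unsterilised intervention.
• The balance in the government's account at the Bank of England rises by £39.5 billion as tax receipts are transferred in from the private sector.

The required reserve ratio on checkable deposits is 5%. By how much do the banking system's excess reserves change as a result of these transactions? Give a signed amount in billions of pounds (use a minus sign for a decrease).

Discount-window repayment £395 billion: reserves −£395B, deposits 0.
Asset sale (to non-banks) £237 billion: reserves −£237B, deposits −£237B.
FX purchase £465 billion: reserves +£465B, deposits 0.
Government account inflow £39.5 billion: reserves −£39.5B, deposits −£39.5B.
Totals: Δreserves = −£206.5B, Δdeposits = −£276.5B.
Δrequired reserves = 5% × −£276.5B = −£13.825B.
Δexcess reserves = Δreserves − Δrequired = −£206.5B − (−£13.825B) = -£192.675 billion.

-£192.675 billion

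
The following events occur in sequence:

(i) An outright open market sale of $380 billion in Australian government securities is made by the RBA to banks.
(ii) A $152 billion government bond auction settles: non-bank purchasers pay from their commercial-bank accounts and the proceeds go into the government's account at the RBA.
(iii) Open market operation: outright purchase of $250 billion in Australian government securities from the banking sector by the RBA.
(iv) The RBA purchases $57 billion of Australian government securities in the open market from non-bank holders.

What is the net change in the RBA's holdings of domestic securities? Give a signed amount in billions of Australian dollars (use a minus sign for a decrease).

RBA balance sheet:
  Assets:      Securities −$73B
  Liabilities: Bank reserves −$225B, Government deposits +$152B
Commercial banking system:
  Assets:      Reserves at CB −$225B, Securities +$130B
  Liabilities: Checkable deposits −$95B
So the change in the RBA's holdings of domestic securities is -$73 billion.

-$73 billion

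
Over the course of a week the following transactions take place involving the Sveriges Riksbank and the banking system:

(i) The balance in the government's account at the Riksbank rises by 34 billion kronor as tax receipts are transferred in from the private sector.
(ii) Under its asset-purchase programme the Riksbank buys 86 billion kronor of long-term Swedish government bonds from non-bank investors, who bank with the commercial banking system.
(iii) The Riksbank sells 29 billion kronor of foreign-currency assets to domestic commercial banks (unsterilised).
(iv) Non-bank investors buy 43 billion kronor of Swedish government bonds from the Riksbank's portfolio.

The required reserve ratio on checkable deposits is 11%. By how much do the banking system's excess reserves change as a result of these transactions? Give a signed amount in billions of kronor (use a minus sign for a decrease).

Government account inflow 34 billion kronor: reserves −34B, deposits −34B.
Asset purchase (from non-banks) 86 billion kronor: reserves +86B, deposits +86B.
FX sale 29 billion kronor: reserves −29B, deposits 0.
Asset sale (to non-banks) 43 billion kronor: reserves −43B, deposits −43B.
Totals: Δreserves = −20B, Δdeposits = +9B.
Δrequired reserves = 11% × +9B = +0.99B.
Δexcess reserves = Δreserves − Δrequired = −20B − (+0.99B) = -20.99 billion.

-20.99 billion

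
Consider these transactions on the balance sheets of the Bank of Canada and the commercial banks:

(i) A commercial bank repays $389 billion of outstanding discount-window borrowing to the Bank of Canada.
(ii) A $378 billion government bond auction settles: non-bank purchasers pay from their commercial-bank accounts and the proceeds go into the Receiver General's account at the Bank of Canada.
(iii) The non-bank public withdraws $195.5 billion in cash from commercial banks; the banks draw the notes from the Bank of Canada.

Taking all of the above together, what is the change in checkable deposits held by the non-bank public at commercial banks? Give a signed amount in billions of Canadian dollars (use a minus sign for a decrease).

Bank of Canada balance sheet:
  Assets:      Loans to banks −$389B
  Liabilities: Bank reserves −$962.5B, Currency in circulation +$195.5B, Government deposits +$378B
Commercial banking system:
  Assets:      Reserves at CB −$962.5B
  Liabilities: Checkable deposits −$573.5B, Borrowings from CB −$389B
So the change in checkable deposits held by the non-bank public at commercial banks is -$573.5 billion.

-$573.5 billion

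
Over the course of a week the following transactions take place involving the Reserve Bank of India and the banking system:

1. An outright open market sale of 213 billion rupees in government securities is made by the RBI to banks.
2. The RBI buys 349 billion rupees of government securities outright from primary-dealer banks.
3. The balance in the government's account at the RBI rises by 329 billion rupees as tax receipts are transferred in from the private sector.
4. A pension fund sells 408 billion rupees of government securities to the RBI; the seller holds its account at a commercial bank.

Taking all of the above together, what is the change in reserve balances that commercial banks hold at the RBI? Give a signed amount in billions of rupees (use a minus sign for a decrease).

RBI balance sheet:
  Assets:      Securities +544B
  Liabilities: Bank reserves +215B, Government deposits +329B
So the change in reserve balances that commercial banks hold at the RBI is +215 billion.

+215 billion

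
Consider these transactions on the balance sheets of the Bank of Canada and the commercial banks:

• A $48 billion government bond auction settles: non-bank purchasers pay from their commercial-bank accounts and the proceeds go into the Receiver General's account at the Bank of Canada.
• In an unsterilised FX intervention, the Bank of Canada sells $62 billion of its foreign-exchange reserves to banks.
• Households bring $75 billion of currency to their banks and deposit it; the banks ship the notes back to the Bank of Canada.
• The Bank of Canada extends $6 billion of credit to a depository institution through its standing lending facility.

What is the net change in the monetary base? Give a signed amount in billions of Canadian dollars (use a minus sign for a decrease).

Government account inflow $48 billion: reserves shift to a non-base liability → −$48B.
FX sale $62 billion: Bank of Canada balance sheet contracts → −$62B.
Currency deposit $75 billion: just a shift between currency and reserves — both are base money → 0.
Discount-window loan $6 billion: Bank of Canada balance sheet expands → +$6B.
Net: −48 − 62 + 0 + 6 = -$104 billion.

-$104 billion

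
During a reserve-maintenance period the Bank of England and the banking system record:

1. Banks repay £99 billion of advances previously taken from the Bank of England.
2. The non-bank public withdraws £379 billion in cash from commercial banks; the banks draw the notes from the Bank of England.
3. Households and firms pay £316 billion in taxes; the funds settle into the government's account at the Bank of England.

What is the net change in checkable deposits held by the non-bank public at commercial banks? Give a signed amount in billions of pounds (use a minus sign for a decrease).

Bank of England balance sheet:
  Assets:      Loans to banks −£99B
  Liabilities: Bank reserves −£794B, Currency in circulation +£379B, Government deposits +£316B
Commercial banking system:
  Assets:      Reserves at CB −£794B
  Liabilities: Checkable deposits −£695B, Borrowings from CB −£99B
So the change in checkable deposits held by the non-bank public at commercial banks is -£695 billion.

-£695 billion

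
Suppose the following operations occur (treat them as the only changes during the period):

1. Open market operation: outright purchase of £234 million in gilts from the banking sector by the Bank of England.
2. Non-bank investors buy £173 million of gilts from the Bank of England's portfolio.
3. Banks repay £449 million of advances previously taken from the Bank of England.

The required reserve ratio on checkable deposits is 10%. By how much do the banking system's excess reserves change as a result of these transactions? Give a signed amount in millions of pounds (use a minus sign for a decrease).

OMO purchase (from banks) £234 million: reserves +£234M, deposits 0.
Asset sale (to non-banks) £173 million: reserves −£173M, deposits −£173M.
Discount-window repayment £449 million: reserves −£449M, deposits 0.
Totals: Δreserves = −£388M, Δdeposits = −£173M.
Δrequired reserves = 10% × −£173M = −£17.3M.
Δexcess reserves = Δreserves − Δrequired = −£388M − (−£17.3M) = -£370.7 million.

-£370.7 million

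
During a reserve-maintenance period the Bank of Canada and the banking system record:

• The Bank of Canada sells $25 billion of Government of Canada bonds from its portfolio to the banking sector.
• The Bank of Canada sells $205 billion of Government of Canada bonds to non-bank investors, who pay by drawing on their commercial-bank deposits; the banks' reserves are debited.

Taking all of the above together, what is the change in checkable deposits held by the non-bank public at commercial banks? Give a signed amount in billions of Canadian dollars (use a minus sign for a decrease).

OMO sale (to banks) $25 billion: the counterparty is a bank, so public deposits are unchanged → 0.
Asset sale (to non-banks) $205 billion: non-bank counterparties' bank balances fall → −$205B.
Net: 0 − 205 = -$205 billion.

-$205 billion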